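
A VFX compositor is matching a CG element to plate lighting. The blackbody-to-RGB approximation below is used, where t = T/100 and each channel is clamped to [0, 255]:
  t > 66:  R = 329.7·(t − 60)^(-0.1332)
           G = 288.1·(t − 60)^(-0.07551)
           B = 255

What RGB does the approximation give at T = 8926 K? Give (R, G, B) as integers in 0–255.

(210, 223, 255)

t = 8926/100 = 89.26; the t > 66 branch applies.
R = 329.7·(89.26 − 60)^(-0.1332) = 329.7·29.26^(-0.1332) = 329.7·0.63781 = 210.286.
G = 288.1·(89.26 − 60)^(-0.07551) = 288.1·29.26^(-0.07551) = 288.1·0.77496 = 223.267.
B = 255 by definition for t > 66.
Rounded: (210, 223, 255).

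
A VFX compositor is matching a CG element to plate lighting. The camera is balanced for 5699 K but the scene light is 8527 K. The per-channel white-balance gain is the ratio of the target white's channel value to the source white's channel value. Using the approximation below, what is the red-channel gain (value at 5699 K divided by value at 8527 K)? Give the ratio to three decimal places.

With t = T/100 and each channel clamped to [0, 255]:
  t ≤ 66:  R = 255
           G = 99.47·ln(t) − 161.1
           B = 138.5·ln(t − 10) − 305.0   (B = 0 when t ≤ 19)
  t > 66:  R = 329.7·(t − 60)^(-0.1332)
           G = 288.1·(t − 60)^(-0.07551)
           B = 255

At 8527 K (t = 85.27):
  R = 329.7·(85.27 − 60)^(-0.1332) = 329.7·25.27^(-0.1332) = 329.7·0.65039 = 214.433.
At 5699 K (t = 56.99):
  R = 255 by definition for t ≤ 66.
Gain = 255.000 / 214.433 = 1.1892 → 1.189.

1.189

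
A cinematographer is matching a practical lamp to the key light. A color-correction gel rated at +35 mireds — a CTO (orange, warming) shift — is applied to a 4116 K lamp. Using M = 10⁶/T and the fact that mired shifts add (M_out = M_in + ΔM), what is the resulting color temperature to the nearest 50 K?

3600 K

M_in = 10⁶/4116 = 242.95 mireds.
M_out = 242.95 + (+35) = 277.95 mireds.
T_out = 10⁶/277.95 = 3597.7 K → 3600 K.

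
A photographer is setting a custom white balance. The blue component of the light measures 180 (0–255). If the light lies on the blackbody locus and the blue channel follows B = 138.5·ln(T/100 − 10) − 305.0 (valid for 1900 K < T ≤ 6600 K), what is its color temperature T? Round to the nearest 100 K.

4300 K

ln(t − 10) = (180 + 305.0) / 138.5 = 3.5018.
t − 10 = e^3.5018 = 33.175, so t = 43.175.
T = 100·t = 4318 K → 4300 K to the nearest 100 K.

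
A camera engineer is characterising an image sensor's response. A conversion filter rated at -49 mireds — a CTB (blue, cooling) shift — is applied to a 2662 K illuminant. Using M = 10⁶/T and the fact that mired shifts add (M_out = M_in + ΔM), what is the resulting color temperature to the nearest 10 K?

M_in = 10⁶/2662 = 375.66 mireds.
M_out = 375.66 + (-49) = 326.66 mireds.
T_out = 10⁶/326.66 = 3061.3 K → 3060 K.

3060 K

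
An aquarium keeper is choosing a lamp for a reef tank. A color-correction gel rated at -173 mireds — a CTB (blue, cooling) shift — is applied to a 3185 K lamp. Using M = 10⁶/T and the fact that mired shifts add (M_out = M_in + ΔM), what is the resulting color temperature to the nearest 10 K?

7090 K

M_in = 10⁶/3185 = 313.97 mireds.
M_out = 313.97 + (-173) = 140.97 mireds.
T_out = 10⁶/140.97 = 7093.6 K → 7090 K.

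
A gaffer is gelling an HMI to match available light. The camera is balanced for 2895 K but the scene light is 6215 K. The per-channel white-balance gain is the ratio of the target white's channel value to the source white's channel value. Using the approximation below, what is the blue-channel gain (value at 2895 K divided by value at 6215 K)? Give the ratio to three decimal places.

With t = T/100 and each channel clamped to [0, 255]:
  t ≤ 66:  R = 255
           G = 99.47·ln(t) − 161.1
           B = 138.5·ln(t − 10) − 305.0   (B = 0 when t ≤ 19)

At 6215 K (t = 62.15):
  B = 138.5·ln(62.15 − 10) − 305.0 = 138.5·ln 52.15 − 305.0 = 138.5·3.9541 − 305.0 = 242.646.
At 2895 K (t = 28.95):
  B = 138.5·ln(28.95 − 10) − 305.0 = 138.5·ln 18.95 − 305.0 = 138.5·2.9418 − 305.0 = 102.440.
Gain = 102.440 / 242.646 = 0.4222 → 0.422.

0.422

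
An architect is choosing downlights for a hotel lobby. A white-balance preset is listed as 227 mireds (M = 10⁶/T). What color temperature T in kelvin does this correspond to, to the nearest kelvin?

4405 K

T = 10⁶ / 227 = 4405.29 K → 4405 K.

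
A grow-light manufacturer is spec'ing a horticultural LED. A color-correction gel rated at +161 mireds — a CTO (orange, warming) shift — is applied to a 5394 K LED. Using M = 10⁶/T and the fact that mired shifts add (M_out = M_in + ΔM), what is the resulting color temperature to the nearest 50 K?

M_in = 10⁶/5394 = 185.39 mireds.
M_out = 185.39 + (+161) = 346.39 mireds.
T_out = 10⁶/346.39 = 2886.9 K → 2900 K.

2900 K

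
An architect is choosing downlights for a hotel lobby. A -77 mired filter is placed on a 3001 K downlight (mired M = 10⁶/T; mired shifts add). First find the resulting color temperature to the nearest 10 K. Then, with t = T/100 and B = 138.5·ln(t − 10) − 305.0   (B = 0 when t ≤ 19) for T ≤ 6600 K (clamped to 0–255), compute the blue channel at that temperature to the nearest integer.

M_in = 10⁶/3001 = 333.22; M_out = 333.22 + (-77) = 256.22.
T_out = 10⁶/256.22 = 3902.9 K → 3900 K; t = 39.
B = 138.5·ln(39 − 10) − 305.0 = 138.5·ln 29 − 305.0 = 138.5·3.3673 − 305.0 = 161.370.
Rounded: 161.

161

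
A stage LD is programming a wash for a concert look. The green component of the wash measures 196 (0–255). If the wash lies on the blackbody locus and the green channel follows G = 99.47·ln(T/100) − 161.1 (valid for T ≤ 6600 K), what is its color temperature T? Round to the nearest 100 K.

3600 K

ln t = (196 + 161.1) / 99.47 = 3.5900.
t = e^3.5900 = 36.235.
T = 100·t = 3624 K → 3600 K to the nearest 100 K.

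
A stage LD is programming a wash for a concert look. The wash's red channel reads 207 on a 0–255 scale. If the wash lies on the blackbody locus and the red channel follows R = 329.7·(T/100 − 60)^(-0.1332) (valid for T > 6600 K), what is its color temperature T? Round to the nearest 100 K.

9300 K

(t − 60)^(-0.1332) = 207/329.7 = 0.62784.
t − 60 = 0.62784^(1/-0.1332) = 0.62784^(-7.508) = 32.933, so t = 92.933.
T = 100·t = 9293 K → 9300 K to the nearest 100 K.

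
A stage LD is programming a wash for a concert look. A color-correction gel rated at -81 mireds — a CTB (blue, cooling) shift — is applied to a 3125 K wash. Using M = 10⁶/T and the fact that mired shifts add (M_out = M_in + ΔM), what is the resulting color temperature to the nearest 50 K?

4200 K

M_in = 10⁶/3125 = 320.00 mireds.
M_out = 320.00 + (-81) = 239.00 mireds.
T_out = 10⁶/239.00 = 4184.1 K → 4200 K.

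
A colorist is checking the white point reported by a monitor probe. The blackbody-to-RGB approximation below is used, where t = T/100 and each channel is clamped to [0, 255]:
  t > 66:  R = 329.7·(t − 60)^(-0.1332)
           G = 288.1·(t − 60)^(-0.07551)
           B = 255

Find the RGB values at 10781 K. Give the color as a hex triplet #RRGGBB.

#C5D7FF

t = 10781/100 = 107.81; the t > 66 branch applies.
R = 329.7·(107.81 − 60)^(-0.1332) = 329.7·47.81^(-0.1332) = 329.7·0.59743 = 196.973.
G = 288.1·(107.81 − 60)^(-0.07551) = 288.1·47.81^(-0.07551) = 288.1·0.74676 = 215.141.
B = 255 by definition for t > 66.
Rounded: (197, 215, 255).
In hex: #C5D7FF.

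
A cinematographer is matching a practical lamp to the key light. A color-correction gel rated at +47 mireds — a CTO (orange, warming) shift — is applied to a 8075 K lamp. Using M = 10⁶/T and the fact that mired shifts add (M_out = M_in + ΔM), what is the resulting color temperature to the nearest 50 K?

M_in = 10⁶/8075 = 123.84 mireds.
M_out = 123.84 + (+47) = 170.84 mireds.
T_out = 10⁶/170.84 = 5853.5 K → 5850 K.

5850 K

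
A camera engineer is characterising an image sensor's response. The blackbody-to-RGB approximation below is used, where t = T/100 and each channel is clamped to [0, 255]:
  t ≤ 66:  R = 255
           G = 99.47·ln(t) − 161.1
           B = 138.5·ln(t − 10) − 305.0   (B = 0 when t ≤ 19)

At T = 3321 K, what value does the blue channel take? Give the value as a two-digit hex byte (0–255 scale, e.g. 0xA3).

t = 3321/100 = 33.21; the t ≤ 66 branch applies.
B = 138.5·ln(33.21 − 10) − 305.0 = 138.5·ln 23.21 − 305.0 = 138.5·3.1446 − 305.0 = 130.525.
Rounded: 131; in hex, 0x83.

0x83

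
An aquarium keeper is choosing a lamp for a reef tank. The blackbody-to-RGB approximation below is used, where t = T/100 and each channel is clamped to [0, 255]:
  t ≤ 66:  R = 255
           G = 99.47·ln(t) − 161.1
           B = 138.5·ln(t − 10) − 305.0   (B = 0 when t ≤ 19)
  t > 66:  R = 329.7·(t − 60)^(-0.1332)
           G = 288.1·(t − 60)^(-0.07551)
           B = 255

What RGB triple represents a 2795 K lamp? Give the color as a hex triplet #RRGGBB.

#FFAA5F

t = 2795/100 = 27.95; the t ≤ 66 branch applies.
R = 255 by definition for t ≤ 66.
G = 99.47·ln 27.95 − 161.1 = 99.47·3.3304 − 161.1 = 170.177.
B = 138.5·ln(27.95 − 10) − 305.0 = 138.5·ln 17.95 − 305.0 = 138.5·2.8876 − 305.0 = 94.931.
Rounded: (255, 170, 95).
In hex: #FFAA5F.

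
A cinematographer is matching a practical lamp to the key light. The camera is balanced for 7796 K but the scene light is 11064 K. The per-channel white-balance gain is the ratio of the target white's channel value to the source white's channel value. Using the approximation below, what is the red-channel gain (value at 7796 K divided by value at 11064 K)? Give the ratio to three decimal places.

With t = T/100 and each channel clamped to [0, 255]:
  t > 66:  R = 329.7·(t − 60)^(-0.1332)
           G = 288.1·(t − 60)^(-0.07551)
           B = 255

1.148

At 11064 K (t = 110.64):
  R = 329.7·(110.64 − 60)^(-0.1332) = 329.7·50.64^(-0.1332) = 329.7·0.59287 = 195.470.
At 7796 K (t = 77.96):
  R = 329.7·(77.96 − 60)^(-0.1332) = 329.7·17.96^(-0.1332) = 329.7·0.68065 = 224.412.
Gain = 224.412 / 195.470 = 1.1481 → 1.148.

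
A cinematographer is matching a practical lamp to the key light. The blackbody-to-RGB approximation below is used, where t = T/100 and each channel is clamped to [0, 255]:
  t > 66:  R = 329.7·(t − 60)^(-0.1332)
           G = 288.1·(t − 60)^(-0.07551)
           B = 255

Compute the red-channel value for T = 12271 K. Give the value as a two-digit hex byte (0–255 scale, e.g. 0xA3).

t = 12271/100 = 122.71; the t > 66 branch applies.
R = 329.7·(122.71 − 60)^(-0.1332) = 329.7·62.71^(-0.1332) = 329.7·0.57623 = 189.983.
Rounded: 190; in hex, 0xBE.

0xBE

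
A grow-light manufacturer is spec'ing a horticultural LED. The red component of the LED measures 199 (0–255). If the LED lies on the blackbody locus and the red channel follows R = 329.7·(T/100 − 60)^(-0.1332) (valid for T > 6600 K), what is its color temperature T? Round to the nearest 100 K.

(t − 60)^(-0.1332) = 199/329.7 = 0.60358.
t − 60 = 0.60358^(1/-0.1332) = 0.60358^(-7.508) = 44.273, so t = 104.273.
T = 100·t = 10427 K → 10400 K to the nearest 100 K.

10400 K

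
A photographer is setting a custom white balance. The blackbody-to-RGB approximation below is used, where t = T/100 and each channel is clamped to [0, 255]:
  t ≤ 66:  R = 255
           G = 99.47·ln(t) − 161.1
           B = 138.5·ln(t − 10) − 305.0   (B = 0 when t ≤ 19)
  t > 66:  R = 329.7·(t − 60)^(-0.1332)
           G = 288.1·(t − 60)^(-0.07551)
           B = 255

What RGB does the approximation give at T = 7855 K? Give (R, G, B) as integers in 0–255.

t = 7855/100 = 78.55; the t > 66 branch applies.
R = 329.7·(78.55 − 60)^(-0.1332) = 329.7·18.55^(-0.1332) = 329.7·0.67773 = 223.448.
G = 288.1·(78.55 − 60)^(-0.07551) = 288.1·18.55^(-0.07551) = 288.1·0.80210 = 231.084.
B = 255 by definition for t > 66.
Rounded: (223, 231, 255).

(223, 231, 255)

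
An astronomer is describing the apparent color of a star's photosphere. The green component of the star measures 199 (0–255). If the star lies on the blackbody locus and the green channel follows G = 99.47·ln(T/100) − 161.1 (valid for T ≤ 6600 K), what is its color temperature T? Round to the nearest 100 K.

ln t = (199 + 161.1) / 99.47 = 3.6202.
t = e^3.6202 = 37.345.
T = 100·t = 3734 K → 3700 K to the nearest 100 K.

3700 K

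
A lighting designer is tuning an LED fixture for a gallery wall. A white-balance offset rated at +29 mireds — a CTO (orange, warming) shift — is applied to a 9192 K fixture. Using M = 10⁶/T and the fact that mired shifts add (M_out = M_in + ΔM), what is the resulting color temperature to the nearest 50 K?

M_in = 10⁶/9192 = 108.79 mireds.
M_out = 108.79 + (+29) = 137.79 mireds.
T_out = 10⁶/137.79 = 7257.4 K → 7250 K.

7250 K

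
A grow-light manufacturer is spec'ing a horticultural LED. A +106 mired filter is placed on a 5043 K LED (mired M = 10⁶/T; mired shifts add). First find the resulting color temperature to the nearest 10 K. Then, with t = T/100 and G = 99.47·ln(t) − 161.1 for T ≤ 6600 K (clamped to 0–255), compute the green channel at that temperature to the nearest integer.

186

M_in = 10⁶/5043 = 198.29; M_out = 198.29 + (+106) = 304.29.
T_out = 10⁶/304.29 = 3286.3 K → 3290 K; t = 32.9.
G = 99.47·ln 32.9 − 161.1 = 99.47·3.4935 − 161.1 = 186.396.
Rounded: 186.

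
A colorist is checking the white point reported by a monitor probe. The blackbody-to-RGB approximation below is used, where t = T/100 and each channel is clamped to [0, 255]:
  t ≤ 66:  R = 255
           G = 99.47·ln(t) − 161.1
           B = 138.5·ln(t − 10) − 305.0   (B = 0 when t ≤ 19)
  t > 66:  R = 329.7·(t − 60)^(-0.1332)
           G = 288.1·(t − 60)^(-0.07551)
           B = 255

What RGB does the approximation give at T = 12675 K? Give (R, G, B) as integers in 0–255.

(188, 210, 255)

t = 12675/100 = 126.75; the t > 66 branch applies.
R = 329.7·(126.75 − 60)^(-0.1332) = 329.7·66.75^(-0.1332) = 329.7·0.57146 = 188.409.
G = 288.1·(126.75 − 60)^(-0.07551) = 288.1·66.75^(-0.07551) = 288.1·0.72817 = 209.787.
B = 255 by definition for t > 66.
Rounded: (188, 210, 255).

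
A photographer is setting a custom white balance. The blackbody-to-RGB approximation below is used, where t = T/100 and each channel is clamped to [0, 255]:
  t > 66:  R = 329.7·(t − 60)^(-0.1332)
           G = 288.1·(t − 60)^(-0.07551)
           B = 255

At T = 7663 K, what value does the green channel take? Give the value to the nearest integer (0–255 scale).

233

t = 7663/100 = 76.63; the t > 66 branch applies.
G = 288.1·(76.63 − 60)^(-0.07551) = 288.1·16.63^(-0.07551) = 288.1·0.80874 = 232.999.
Rounded: 233.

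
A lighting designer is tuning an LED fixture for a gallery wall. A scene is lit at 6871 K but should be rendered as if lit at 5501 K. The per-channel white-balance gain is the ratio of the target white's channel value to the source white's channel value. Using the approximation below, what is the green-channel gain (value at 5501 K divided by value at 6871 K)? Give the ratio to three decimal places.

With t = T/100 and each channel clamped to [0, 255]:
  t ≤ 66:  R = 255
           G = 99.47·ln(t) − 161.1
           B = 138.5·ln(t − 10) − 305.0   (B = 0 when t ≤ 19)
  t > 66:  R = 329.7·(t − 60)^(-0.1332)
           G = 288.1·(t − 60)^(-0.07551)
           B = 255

0.971

At 6871 K (t = 68.71):
  G = 288.1·(68.71 − 60)^(-0.07551) = 288.1·8.71^(-0.07551) = 288.1·0.84922 = 244.660.
At 5501 K (t = 55.01):
  G = 99.47·ln 55.01 − 161.1 = 99.47·4.0075 − 161.1 = 237.528.
Gain = 237.528 / 244.660 = 0.9708 → 0.971.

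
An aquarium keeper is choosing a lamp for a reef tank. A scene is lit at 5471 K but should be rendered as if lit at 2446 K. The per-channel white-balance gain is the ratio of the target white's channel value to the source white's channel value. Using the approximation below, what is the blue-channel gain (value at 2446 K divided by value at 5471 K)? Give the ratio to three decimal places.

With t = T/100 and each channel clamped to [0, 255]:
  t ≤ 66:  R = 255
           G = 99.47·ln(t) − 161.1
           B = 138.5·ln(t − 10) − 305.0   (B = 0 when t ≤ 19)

0.294

At 5471 K (t = 54.71):
  B = 138.5·ln(54.71 − 10) − 305.0 = 138.5·ln 44.71 − 305.0 = 138.5·3.8002 − 305.0 = 221.327.
At 2446 K (t = 24.46):
  B = 138.5·ln(24.46 − 10) − 305.0 = 138.5·ln 14.46 − 305.0 = 138.5·2.6714 − 305.0 = 64.987.
Gain = 64.987 / 221.327 = 0.2936 → 0.294.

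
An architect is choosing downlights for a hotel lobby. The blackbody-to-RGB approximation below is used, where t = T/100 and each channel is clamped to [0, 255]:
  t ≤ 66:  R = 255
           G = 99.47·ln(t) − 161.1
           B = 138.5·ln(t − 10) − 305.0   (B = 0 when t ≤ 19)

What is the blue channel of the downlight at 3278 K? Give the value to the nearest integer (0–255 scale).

128

t = 3278/100 = 32.78; the t ≤ 66 branch applies.
B = 138.5·ln(32.78 − 10) − 305.0 = 138.5·ln 22.78 − 305.0 = 138.5·3.1259 − 305.0 = 127.935.
Rounded: 128.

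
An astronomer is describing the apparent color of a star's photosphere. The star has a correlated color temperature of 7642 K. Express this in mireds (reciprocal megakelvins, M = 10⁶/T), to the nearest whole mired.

131 mireds

M = 10⁶ / 7642 = 130.856 → 131 mireds.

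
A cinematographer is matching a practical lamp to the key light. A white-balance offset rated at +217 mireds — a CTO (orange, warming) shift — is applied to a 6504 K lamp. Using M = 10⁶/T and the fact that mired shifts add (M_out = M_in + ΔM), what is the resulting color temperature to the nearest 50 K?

M_in = 10⁶/6504 = 153.75 mireds.
M_out = 153.75 + (+217) = 370.75 mireds.
T_out = 10⁶/370.75 = 2697.2 K → 2700 K.

2700 K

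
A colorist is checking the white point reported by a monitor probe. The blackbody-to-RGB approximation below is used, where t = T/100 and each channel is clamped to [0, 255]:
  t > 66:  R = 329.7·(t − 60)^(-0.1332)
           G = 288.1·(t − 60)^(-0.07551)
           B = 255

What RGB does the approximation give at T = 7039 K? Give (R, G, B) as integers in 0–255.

t = 7039/100 = 70.39; the t > 66 branch applies.
R = 329.7·(70.39 − 60)^(-0.1332) = 329.7·10.39^(-0.1332) = 329.7·0.73213 = 241.382.
G = 288.1·(70.39 − 60)^(-0.07551) = 288.1·10.39^(-0.07551) = 288.1·0.83798 = 241.423.
B = 255 by definition for t > 66.
Rounded: (241, 241, 255).

(241, 241, 255)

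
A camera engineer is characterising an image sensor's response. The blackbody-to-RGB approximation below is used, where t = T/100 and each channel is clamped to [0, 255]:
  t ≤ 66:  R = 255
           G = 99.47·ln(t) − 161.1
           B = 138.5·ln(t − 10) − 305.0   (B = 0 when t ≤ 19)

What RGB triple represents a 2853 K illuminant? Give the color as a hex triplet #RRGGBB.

#FFAC63

t = 2853/100 = 28.53; the t ≤ 66 branch applies.
R = 255 by definition for t ≤ 66.
G = 99.47·ln 28.53 − 161.1 = 99.47·3.3510 − 161.1 = 172.220.
B = 138.5·ln(28.53 − 10) − 305.0 = 138.5·ln 18.53 − 305.0 = 138.5·2.9194 − 305.0 = 99.336.
Rounded: (255, 172, 99).
In hex: #FFAC63.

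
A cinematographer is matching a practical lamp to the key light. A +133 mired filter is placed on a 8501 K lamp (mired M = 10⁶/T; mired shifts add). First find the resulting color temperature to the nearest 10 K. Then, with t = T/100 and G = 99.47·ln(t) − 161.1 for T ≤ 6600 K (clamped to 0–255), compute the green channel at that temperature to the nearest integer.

M_in = 10⁶/8501 = 117.63; M_out = 117.63 + (+133) = 250.63.
T_out = 10⁶/250.63 = 3989.9 K → 3990 K; t = 39.9.
G = 99.47·ln 39.9 − 161.1 = 99.47·3.6864 − 161.1 = 205.584.
Rounded: 206.

206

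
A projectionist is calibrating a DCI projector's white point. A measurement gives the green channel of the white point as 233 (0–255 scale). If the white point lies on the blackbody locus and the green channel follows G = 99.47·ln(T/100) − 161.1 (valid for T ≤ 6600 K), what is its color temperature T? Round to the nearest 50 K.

5250 K

ln t = (233 + 161.1) / 99.47 = 3.9620.
t = e^3.9620 = 52.562.
T = 100·t = 5256 K → 5250 K to the nearest 50 K.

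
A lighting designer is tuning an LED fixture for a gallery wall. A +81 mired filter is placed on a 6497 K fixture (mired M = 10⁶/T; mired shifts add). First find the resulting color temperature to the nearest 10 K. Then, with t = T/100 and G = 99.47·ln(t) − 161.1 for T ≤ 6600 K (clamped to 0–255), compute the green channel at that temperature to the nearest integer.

M_in = 10⁶/6497 = 153.92; M_out = 153.92 + (+81) = 234.92.
T_out = 10⁶/234.92 = 4256.8 K → 4260 K; t = 42.6.
G = 99.47·ln 42.6 − 161.1 = 99.47·3.7519 − 161.1 = 212.097.
Rounded: 212.

212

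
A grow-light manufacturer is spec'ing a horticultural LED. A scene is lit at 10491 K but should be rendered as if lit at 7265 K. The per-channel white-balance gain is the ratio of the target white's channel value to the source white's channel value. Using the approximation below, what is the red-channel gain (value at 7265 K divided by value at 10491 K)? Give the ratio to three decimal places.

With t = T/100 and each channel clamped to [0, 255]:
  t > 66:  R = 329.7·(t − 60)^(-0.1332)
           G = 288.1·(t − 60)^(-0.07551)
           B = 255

1.184

At 10491 K (t = 104.91):
  R = 329.7·(104.91 − 60)^(-0.1332) = 329.7·44.91^(-0.1332) = 329.7·0.60243 = 198.622.
At 7265 K (t = 72.65):
  R = 329.7·(72.65 − 60)^(-0.1332) = 329.7·12.65^(-0.1332) = 329.7·0.71318 = 235.137.
Gain = 235.137 / 198.622 = 1.1838 → 1.184.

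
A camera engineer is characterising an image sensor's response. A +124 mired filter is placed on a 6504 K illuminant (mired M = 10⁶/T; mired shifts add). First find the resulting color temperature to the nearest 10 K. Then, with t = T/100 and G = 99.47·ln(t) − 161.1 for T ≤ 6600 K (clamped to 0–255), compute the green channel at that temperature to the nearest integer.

M_in = 10⁶/6504 = 153.75; M_out = 153.75 + (+124) = 277.75.
T_out = 10⁶/277.75 = 3600.3 K → 3600 K; t = 36.
G = 99.47·ln 36 − 161.1 = 99.47·3.5835 − 161.1 = 195.353.
Rounded: 195.

195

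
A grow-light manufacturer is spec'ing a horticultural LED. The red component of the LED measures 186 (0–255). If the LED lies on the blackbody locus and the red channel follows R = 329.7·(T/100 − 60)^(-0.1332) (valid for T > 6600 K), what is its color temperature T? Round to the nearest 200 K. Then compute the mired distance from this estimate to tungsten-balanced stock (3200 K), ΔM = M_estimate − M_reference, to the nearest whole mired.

-238 mireds

(t − 60)^(-0.1332) = 186/329.7 = 0.56415.
t − 60 = 0.56415^(1/-0.1332) = 0.56415^(-7.508) = 73.521, so t = 133.521.
T = 100·t = 13352 K → 13400 K to the nearest 200 K.
M_estimate = 10⁶/13400 = 74.63; M_reference = 10⁶/3200 = 312.50.
ΔM = 74.63 − 312.50 = -237.87 → -238 mireds.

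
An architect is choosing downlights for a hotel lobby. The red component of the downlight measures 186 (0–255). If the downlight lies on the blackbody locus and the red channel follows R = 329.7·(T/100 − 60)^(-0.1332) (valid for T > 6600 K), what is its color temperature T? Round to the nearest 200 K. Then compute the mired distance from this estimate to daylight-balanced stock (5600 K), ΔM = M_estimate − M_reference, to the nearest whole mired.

-104 mireds

(t − 60)^(-0.1332) = 186/329.7 = 0.56415.
t − 60 = 0.56415^(1/-0.1332) = 0.56415^(-7.508) = 73.521, so t = 133.521.
T = 100·t = 13352 K → 13400 K to the nearest 200 K.
M_estimate = 10⁶/13400 = 74.63; M_reference = 10⁶/5600 = 178.57.
ΔM = 74.63 − 178.57 = -103.94 → -104 mireds.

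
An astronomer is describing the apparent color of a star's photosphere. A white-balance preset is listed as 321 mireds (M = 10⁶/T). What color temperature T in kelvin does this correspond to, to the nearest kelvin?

T = 10⁶ / 321 = 3115.26 K → 3115 K.

3115 K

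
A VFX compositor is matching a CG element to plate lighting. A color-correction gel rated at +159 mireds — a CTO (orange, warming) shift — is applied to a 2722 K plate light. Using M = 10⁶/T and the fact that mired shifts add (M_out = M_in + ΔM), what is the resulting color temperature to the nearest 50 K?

M_in = 10⁶/2722 = 367.38 mireds.
M_out = 367.38 + (+159) = 526.38 mireds.
T_out = 10⁶/526.38 = 1899.8 K → 1900 K.

1900 K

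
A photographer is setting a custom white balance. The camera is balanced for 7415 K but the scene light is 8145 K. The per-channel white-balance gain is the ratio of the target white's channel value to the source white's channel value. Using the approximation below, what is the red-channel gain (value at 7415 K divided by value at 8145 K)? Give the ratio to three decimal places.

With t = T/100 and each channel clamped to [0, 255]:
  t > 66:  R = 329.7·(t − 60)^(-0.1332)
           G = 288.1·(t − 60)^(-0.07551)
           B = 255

At 8145 K (t = 81.45):
  R = 329.7·(81.45 − 60)^(-0.1332) = 329.7·21.45^(-0.1332) = 329.7·0.66474 = 219.166.
At 7415 K (t = 74.15):
  R = 329.7·(74.15 − 60)^(-0.1332) = 329.7·14.15^(-0.1332) = 329.7·0.70262 = 231.653.
Gain = 231.653 / 219.166 = 1.0570 → 1.057.

1.057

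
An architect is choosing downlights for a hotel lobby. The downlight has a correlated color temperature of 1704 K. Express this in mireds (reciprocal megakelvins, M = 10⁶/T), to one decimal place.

586.9 mireds

M = 10⁶ / 1704 = 586.854 → 586.9 mireds.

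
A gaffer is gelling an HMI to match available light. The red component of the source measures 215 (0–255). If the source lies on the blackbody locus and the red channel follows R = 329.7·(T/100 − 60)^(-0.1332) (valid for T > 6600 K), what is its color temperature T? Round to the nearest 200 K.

(t − 60)^(-0.1332) = 215/329.7 = 0.65211.
t − 60 = 0.65211^(1/-0.1332) = 0.65211^(-7.508) = 24.774, so t = 84.774.
T = 100·t = 8477 K → 8400 K to the nearest 200 K.

8400 K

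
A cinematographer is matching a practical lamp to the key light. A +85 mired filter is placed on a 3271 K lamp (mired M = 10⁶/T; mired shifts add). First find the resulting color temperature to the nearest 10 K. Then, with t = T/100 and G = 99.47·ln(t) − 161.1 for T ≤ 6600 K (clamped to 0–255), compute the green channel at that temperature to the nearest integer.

161

M_in = 10⁶/3271 = 305.72; M_out = 305.72 + (+85) = 390.72.
T_out = 10⁶/390.72 = 2559.4 K → 2560 K; t = 25.6.
G = 99.47·ln 25.6 − 161.1 = 99.47·3.2426 − 161.1 = 161.441.
Rounded: 161.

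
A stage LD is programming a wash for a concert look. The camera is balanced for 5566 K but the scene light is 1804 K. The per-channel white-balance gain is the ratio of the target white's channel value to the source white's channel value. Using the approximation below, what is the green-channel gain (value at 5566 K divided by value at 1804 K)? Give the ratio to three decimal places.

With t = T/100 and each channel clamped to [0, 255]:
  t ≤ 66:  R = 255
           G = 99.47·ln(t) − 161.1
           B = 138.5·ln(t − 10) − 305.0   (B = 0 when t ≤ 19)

At 1804 K (t = 18.04):
  G = 99.47·ln 18.04 − 161.1 = 99.47·2.8926 − 161.1 = 126.626.
At 5566 K (t = 55.66):
  G = 99.47·ln 55.66 − 161.1 = 99.47·4.0193 − 161.1 = 238.696.
Gain = 238.696 / 126.626 = 1.8850 → 1.885.

1.885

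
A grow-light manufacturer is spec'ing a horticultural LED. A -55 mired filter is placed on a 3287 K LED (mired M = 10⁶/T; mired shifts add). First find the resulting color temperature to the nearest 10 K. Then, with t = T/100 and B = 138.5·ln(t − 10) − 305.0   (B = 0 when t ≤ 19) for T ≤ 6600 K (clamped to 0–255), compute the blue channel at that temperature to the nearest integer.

M_in = 10⁶/3287 = 304.23; M_out = 304.23 + (-55) = 249.23.
T_out = 10⁶/249.23 = 4012.4 K → 4010 K; t = 40.1.
B = 138.5·ln(40.1 − 10) − 305.0 = 138.5·ln 30.1 − 305.0 = 138.5·3.4045 − 305.0 = 166.527.
Rounded: 167.

167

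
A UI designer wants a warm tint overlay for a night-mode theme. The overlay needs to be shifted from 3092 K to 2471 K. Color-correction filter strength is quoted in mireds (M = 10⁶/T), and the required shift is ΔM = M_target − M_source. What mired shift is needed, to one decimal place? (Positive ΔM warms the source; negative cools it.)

M_source = 10⁶/3092 = 323.415; M_target = 10⁶/2471 = 404.694.
ΔM = 404.694 − 323.415 = 81.279 → +81.3 mireds, a warming shift.

+81.3 mireds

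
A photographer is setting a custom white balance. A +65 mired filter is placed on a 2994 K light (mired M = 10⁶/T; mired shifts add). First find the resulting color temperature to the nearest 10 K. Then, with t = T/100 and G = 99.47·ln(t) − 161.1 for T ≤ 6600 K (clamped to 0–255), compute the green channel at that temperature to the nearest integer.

M_in = 10⁶/2994 = 334.00; M_out = 334.00 + (+65) = 399.00.
T_out = 10⁶/399.00 = 2506.3 K → 2510 K; t = 25.1.
G = 99.47·ln 25.1 − 161.1 = 99.47·3.2229 − 161.1 = 159.479.
Rounded: 159.

159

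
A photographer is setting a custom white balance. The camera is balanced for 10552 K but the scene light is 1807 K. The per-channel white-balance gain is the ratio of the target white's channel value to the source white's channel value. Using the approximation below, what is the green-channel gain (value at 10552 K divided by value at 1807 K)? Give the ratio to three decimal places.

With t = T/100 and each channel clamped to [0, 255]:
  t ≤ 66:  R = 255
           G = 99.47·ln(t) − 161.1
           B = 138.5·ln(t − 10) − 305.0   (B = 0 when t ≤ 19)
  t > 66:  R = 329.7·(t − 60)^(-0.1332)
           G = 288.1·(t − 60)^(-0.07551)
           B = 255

At 1807 K (t = 18.07):
  G = 99.47·ln 18.07 − 161.1 = 99.47·2.8943 − 161.1 = 126.791.
At 10552 K (t = 105.52):
  G = 288.1·(105.52 − 60)^(-0.07551) = 288.1·45.52^(-0.07551) = 288.1·0.74953 = 215.940.
Gain = 215.940 / 126.791 = 1.7031 → 1.703.

1.703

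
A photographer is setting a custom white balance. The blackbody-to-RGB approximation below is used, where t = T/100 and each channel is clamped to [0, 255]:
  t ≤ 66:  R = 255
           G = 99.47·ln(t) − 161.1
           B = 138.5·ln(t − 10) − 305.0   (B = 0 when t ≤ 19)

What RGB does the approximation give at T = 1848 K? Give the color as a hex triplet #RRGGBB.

#FF8100

t = 1848/100 = 18.48; the t ≤ 66 branch applies.
R = 255 by definition for t ≤ 66.
G = 99.47·ln 18.48 − 161.1 = 99.47·2.9167 − 161.1 = 129.023.
t = 18.48 ≤ 19, so B = 0.
Rounded: (255, 129, 0).
In hex: #FF8100.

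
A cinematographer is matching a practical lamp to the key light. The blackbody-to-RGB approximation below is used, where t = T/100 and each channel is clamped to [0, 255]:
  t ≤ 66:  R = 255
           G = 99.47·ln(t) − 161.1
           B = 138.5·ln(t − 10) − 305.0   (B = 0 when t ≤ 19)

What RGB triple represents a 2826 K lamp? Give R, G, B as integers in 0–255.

R=255, G=171, B=97

t = 2826/100 = 28.26; the t ≤ 66 branch applies.
R = 255 by definition for t ≤ 66.
G = 99.47·ln 28.26 − 161.1 = 99.47·3.3414 − 161.1 = 171.274.
B = 138.5·ln(28.26 − 10) − 305.0 = 138.5·ln 18.26 − 305.0 = 138.5·2.9047 − 305.0 = 97.303.
Rounded: (255, 171, 97).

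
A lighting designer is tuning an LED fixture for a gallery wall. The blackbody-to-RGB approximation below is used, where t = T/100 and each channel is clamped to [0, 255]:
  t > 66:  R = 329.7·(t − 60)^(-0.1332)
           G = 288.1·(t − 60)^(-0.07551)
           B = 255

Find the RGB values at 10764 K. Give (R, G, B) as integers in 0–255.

(197, 215, 255)

t = 10764/100 = 107.64; the t > 66 branch applies.
R = 329.7·(107.64 − 60)^(-0.1332) = 329.7·47.64^(-0.1332) = 329.7·0.59772 = 197.067.
G = 288.1·(107.64 − 60)^(-0.07551) = 288.1·47.64^(-0.07551) = 288.1·0.74696 = 215.199.
B = 255 by definition for t > 66.
Rounded: (197, 215, 255).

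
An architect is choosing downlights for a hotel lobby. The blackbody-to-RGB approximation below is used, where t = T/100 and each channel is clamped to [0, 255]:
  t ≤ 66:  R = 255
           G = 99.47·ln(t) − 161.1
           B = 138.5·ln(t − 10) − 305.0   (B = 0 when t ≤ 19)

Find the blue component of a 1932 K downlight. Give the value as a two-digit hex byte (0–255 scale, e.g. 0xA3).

t = 1932/100 = 19.32; the t ≤ 66 branch applies.
B = 138.5·ln(19.32 − 10) − 305.0 = 138.5·ln 9.32 − 305.0 = 138.5·2.2322 − 305.0 = 4.155.
Rounded: 4; in hex, 0x04.

0x04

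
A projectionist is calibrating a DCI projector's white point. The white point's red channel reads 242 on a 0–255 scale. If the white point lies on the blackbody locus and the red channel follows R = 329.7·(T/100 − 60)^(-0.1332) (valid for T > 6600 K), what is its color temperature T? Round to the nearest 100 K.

(t − 60)^(-0.1332) = 242/329.7 = 0.73400.
t − 60 = 0.73400^(1/-0.1332) = 0.73400^(-7.508) = 10.193, so t = 70.193.
T = 100·t = 7019 K → 7000 K to the nearest 100 K.

7000 K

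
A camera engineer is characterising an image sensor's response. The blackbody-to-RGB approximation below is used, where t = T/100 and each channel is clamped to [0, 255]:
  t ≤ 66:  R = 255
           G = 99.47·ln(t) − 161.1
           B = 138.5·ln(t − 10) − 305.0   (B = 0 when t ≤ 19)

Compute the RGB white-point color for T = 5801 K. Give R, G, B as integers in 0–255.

t = 5801/100 = 58.01; the t ≤ 66 branch applies.
R = 255 by definition for t ≤ 66.
G = 99.47·ln 58.01 − 161.1 = 99.47·4.0606 − 161.1 = 242.809.
B = 138.5·ln(58.01 − 10) − 305.0 = 138.5·ln 48.01 − 305.0 = 138.5·3.8714 − 305.0 = 231.190.
Rounded: (255, 243, 231).

R=255, G=243, B=231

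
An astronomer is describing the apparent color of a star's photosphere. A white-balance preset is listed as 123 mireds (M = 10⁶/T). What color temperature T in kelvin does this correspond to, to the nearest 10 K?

T = 10⁶ / 123 = 8130.08 K → 8130 K.

8130 K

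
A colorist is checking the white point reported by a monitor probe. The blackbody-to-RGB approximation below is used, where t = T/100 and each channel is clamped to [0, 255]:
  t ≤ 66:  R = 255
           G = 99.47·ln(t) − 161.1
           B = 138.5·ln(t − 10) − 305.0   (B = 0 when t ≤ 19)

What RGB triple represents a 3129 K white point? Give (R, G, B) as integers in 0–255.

t = 3129/100 = 31.29; the t ≤ 66 branch applies.
R = 255 by definition for t ≤ 66.
G = 99.47·ln 31.29 − 161.1 = 99.47·3.4433 − 161.1 = 181.405.
B = 138.5·ln(31.29 − 10) − 305.0 = 138.5·ln 21.29 − 305.0 = 138.5·3.0582 − 305.0 = 118.566.
Rounded: (255, 181, 119).

(255, 181, 119)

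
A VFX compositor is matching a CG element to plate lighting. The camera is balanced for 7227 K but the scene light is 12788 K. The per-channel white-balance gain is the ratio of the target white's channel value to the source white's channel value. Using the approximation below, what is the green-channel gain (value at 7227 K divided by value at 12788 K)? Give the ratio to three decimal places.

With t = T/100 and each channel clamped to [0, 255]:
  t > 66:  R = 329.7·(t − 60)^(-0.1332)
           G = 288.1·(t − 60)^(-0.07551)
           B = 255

At 12788 K (t = 127.88):
  G = 288.1·(127.88 − 60)^(-0.07551) = 288.1·67.88^(-0.07551) = 288.1·0.72725 = 209.521.
At 7227 K (t = 72.27):
  G = 288.1·(72.27 − 60)^(-0.07551) = 288.1·12.27^(-0.07551) = 288.1·0.82753 = 238.410.
Gain = 238.410 / 209.521 = 1.1379 → 1.138.

1.138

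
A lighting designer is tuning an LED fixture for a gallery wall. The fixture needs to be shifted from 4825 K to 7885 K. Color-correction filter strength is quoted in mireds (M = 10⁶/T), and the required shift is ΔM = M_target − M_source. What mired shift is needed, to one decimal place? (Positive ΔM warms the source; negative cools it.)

-80.4 mireds

M_source = 10⁶/4825 = 207.254; M_target = 10⁶/7885 = 126.823.
ΔM = 126.823 − 207.254 = -80.431 → -80.4 mireds, a cooling shift.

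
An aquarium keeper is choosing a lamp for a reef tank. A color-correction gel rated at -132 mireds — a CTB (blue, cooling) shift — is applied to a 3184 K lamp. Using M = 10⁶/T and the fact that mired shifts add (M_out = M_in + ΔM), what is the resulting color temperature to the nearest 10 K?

M_in = 10⁶/3184 = 314.07 mireds.
M_out = 314.07 + (-132) = 182.07 mireds.
T_out = 10⁶/182.07 = 5492.4 K → 5490 K.

5490 K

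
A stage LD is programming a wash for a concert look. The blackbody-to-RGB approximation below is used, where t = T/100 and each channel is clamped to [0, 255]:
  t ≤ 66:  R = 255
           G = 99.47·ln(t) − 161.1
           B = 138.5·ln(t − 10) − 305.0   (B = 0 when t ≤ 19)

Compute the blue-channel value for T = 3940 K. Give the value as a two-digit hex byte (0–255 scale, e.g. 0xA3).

t = 3940/100 = 39.4; the t ≤ 66 branch applies.
B = 138.5·ln(39.4 − 10) − 305.0 = 138.5·ln 29.4 − 305.0 = 138.5·3.3810 − 305.0 = 163.268.
Rounded: 163; in hex, 0xA3.

0xA3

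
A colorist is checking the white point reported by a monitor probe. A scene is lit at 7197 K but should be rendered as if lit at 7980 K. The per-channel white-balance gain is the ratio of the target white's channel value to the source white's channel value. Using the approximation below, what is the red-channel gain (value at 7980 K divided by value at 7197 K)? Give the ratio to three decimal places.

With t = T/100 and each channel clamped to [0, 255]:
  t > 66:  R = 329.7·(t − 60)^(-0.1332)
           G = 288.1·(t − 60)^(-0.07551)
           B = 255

At 7197 K (t = 71.97):
  R = 329.7·(71.97 − 60)^(-0.1332) = 329.7·11.97^(-0.1332) = 329.7·0.71845 = 236.874.
At 7980 K (t = 79.8):
  R = 329.7·(79.8 − 60)^(-0.1332) = 329.7·19.8^(-0.1332) = 329.7·0.67187 = 221.515.
Gain = 221.515 / 236.874 = 0.9352 → 0.935.

0.935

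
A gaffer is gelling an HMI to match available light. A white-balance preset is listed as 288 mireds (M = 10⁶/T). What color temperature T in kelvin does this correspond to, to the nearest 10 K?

3470 K

T = 10⁶ / 288 = 3472.22 K → 3470 K.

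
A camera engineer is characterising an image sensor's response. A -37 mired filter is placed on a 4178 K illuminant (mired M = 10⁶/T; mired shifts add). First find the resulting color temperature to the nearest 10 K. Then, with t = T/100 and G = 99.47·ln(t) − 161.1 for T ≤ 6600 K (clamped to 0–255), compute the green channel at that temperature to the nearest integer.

M_in = 10⁶/4178 = 239.35; M_out = 239.35 + (-37) = 202.35.
T_out = 10⁶/202.35 = 4942.0 K → 4940 K; t = 49.4.
G = 99.47·ln 49.4 − 161.1 = 99.47·3.9000 − 161.1 = 226.828.
Rounded: 227.

227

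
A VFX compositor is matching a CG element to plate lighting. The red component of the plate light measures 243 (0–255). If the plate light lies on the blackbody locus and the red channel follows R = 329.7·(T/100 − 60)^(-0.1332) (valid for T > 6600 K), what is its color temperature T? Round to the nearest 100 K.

(t − 60)^(-0.1332) = 243/329.7 = 0.73703.
t − 60 = 0.73703^(1/-0.1332) = 0.73703^(-7.508) = 9.882, so t = 69.882.
T = 100·t = 6988 K → 7000 K to the nearest 100 K.

7000 K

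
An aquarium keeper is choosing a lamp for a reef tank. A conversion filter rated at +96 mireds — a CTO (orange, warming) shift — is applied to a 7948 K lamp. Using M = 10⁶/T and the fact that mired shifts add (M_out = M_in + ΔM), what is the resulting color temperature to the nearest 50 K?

M_in = 10⁶/7948 = 125.82 mireds.
M_out = 125.82 + (+96) = 221.82 mireds.
T_out = 10⁶/221.82 = 4508.2 K → 4500 K.

4500 K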